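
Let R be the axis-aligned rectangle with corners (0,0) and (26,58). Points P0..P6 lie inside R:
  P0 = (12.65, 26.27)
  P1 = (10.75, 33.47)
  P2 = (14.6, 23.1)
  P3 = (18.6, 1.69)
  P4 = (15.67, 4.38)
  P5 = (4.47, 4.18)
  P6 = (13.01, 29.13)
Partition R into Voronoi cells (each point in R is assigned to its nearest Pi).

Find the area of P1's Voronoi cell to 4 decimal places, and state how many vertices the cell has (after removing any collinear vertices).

Area of P1's cell: 673.6145 (5 vertices)

1. box [0,26]×[0,58]: [(0, 0) (26, 0) (26, 58) (0, 58)]
2. ⊥bis P1·P0 via (11.7,29.87): [(0, 26.7825) (26, 33.6436) (26, 58) (0, 58)]  |A|=722.4606
3. ⊥bis P1·P2 via (12.675,28.285): [(0, 26.7825) (26, 33.6436) (26, 58) (0, 58)]  |A|=722.4606
4. ⊥bis P1·P3 via (14.675,17.58): [(0, 26.7825) (26, 33.6436) (26, 58) (0, 58)]  |A|=722.4606
5. ⊥bis P1·P4 via (13.21,18.925): [(0, 26.7825) (26, 33.6436) (26, 58) (0, 58)]  |A|=722.4606
6. ⊥bis P1·P5 via (7.61,18.825): [(0, 26.7825) (26, 33.6436) (26, 58) (0, 58)]  |A|=722.4606
7. ⊥bis P1·P6 via (11.88,31.3): [(0, 26.7825) (6.4974, 28.4971) (26, 38.6528) (26, 58) (0, 58)]  |A|=673.6145
8. canonical 5-gon: [(0, 26.7825) (6.4974, 28.4971) (26, 38.6528) (26, 58) (0, 58)]
9. shoelace: 673.6145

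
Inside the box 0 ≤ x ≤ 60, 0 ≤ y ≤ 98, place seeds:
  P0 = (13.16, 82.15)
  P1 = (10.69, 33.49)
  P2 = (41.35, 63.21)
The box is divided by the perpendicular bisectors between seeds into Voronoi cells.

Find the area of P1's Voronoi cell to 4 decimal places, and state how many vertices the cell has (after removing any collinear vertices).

Area of P1's cell: 2511.3280 (5 vertices)

1. box [0,60]×[0,98]: [(0, 0) (60, 0) (60, 98) (0, 98)]
2. ⊥bis P1·P0 via (11.925,57.82): [(0, 58.4253) (0, 0) (60, 0) (60, 55.3797)]  |A|=3414.1504
3. ⊥bis P1·P2 via (26.02,48.35): [(17.0947, 57.5576) (0, 58.4253) (0, 0) (60, 0) (60, 13.2953)]  |A|=2511.328
4. canonical 5-gon: [(17.0947, 57.5576) (0, 58.4253) (0, 0) (60, 0) (60, 13.2953)]
5. shoelace: 2511.328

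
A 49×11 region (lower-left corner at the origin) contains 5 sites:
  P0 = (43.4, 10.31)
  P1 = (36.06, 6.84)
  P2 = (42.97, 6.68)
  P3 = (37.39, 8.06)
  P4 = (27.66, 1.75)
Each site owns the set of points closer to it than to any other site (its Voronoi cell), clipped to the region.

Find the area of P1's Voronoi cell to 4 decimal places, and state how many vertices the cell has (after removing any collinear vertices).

1. box [0,49]×[0,11]: [(0, 0) (49, 0) (49, 11) (0, 11)]
2. ⊥bis P1·P0 via (39.73,8.575): [(0, 0) (43.7838, 0) (38.5836, 11) (0, 11)]  |A|=453.0208
3. ⊥bis P1·P2 via (39.515,6.76): [(0, 0) (39.3585, 0) (39.5651, 8.9238) (38.5836, 11) (0, 11)]  |A|=433.2752
4. ⊥bis P1·P3 via (36.725,7.45): [(0, 0) (39.3585, 0) (39.4619, 4.4663) (33.4686, 11) (0, 11)]  |A|=414.2708
5. ⊥bis P1·P4 via (31.86,4.295): [(34.4626, 0) (39.3585, 0) (39.4619, 4.4663) (33.4686, 11) (27.7971, 11)]  |A|=71.8427
6. canonical 5-gon: [(34.4626, 0) (39.3585, 0) (39.4619, 4.4663) (33.4686, 11) (27.7971, 11)]
7. shoelace: 71.8427

Area of P1's cell: 71.8427 (5 vertices)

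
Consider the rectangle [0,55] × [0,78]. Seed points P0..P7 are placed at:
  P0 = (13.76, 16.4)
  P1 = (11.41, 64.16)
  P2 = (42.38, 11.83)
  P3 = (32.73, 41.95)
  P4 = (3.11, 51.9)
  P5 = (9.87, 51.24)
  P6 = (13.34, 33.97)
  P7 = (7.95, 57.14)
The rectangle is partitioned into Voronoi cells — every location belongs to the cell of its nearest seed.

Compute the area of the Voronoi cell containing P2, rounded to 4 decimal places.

Area of P2's cell: 766.4174

1. box [0,55]×[0,78]: [(0, 0) (55, 0) (55, 78) (0, 78)]
2. ⊥bis P2·P0 via (28.07,14.115): [(25.8161, 0) (55, 0) (55, 78) (38.2711, 78)]  |A|=1790.5992
3. ⊥bis P2·P1 via (26.895,37.995): [(32.4037, 41.2552) (25.8161, 0) (55, 0) (55, 54.6281)]  |A|=1219.1893
4. ⊥bis P2·P3 via (37.555,26.89): [(29.7085, 24.3761) (25.8161, 0) (55, 0) (55, 32.4791)]  |A|=766.4174
5. ⊥bis P2·P4 via (22.745,31.865): [(29.7085, 24.3761) (25.8161, 0) (55, 0) (55, 32.4791)]  |A|=766.4174
6. ⊥bis P2·P5 via (26.125,31.535): [(29.7085, 24.3761) (25.8161, 0) (55, 0) (55, 32.4791)]  |A|=766.4174
7. ⊥bis P2·P6 via (27.86,22.9): [(29.7085, 24.3761) (25.8161, 0) (55, 0) (55, 32.4791)]  |A|=766.4174
8. ⊥bis P2·P7 via (25.165,34.485): [(29.7085, 24.3761) (25.8161, 0) (55, 0) (55, 32.4791)]  |A|=766.4174
9. canonical 4-gon: [(29.7085, 24.3761) (25.8161, 0) (55, 0) (55, 32.4791)]
10. shoelace: 766.4174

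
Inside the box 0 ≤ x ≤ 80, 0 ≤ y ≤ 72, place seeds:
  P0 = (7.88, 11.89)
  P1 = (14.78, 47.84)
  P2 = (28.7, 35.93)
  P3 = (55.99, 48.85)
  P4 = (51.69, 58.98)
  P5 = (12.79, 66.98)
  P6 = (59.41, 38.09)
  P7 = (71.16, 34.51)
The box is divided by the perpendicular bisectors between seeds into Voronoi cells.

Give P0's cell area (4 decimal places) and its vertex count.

1. box [0,80]×[0,72]: [(0, 0) (80, 0) (80, 72) (0, 72)]
2. ⊥bis P0·P1 via (11.33,29.865): [(0, 32.0396) (0, 0) (80, 0) (80, 16.6849)]  |A|=1948.9819
3. ⊥bis P0·P2 via (18.29,23.91): [(11.4379, 29.8443) (0, 32.0396) (0, 0) (45.8979, 0)]  |A|=868.1282
4. ⊥bis P0·P3 via (31.935,30.37): [(11.4379, 29.8443) (0, 32.0396) (0, 0) (45.8979, 0)]  |A|=868.1282
5. ⊥bis P0·P4 via (29.785,35.435): [(11.4379, 29.8443) (0, 32.0396) (0, 0) (45.8979, 0)]  |A|=868.1282
6. ⊥bis P0·P5 via (10.335,39.435): [(11.4379, 29.8443) (0, 32.0396) (0, 0) (45.8979, 0)]  |A|=868.1282
7. ⊥bis P0·P6 via (33.645,24.99): [(11.4379, 29.8443) (0, 32.0396) (0, 0) (45.8979, 0)]  |A|=868.1282
8. ⊥bis P0·P7 via (39.52,23.2): [(11.4379, 29.8443) (0, 32.0396) (0, 0) (45.8979, 0)]  |A|=868.1282
9. canonical 4-gon: [(11.4379, 29.8443) (0, 32.0396) (0, 0) (45.8979, 0)]
10. shoelace: 868.1282

Area of P0's cell: 868.1282 (4 vertices)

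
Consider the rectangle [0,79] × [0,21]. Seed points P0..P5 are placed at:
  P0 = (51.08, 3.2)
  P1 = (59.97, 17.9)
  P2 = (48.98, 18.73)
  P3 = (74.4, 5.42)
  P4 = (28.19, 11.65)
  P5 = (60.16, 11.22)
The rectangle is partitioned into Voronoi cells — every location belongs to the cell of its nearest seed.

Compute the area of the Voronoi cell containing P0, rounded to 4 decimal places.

Area of P0's cell: 194.3035

1. box [0,79]×[0,21]: [(0, 0) (79, 0) (79, 21) (0, 21)]
2. ⊥bis P0·P1 via (55.525,10.55): [(0, 0) (72.9699, 0) (38.2455, 21) (0, 21)]  |A|=1167.7612
3. ⊥bis P0·P2 via (50.03,10.965): [(0, 4.1998) (0, 0) (72.9699, 0) (53.96, 11.4964)]  |A|=532.7582
4. ⊥bis P0·P3 via (62.74,4.31): [(0, 4.1998) (0, 0) (63.1503, 0) (62.5504, 6.3013) (53.96, 11.4964)]  |A|=501.8202
5. ⊥bis P0·P4 via (39.635,7.425): [(40.4643, 9.6715) (36.894, 0) (63.1503, 0) (62.5504, 6.3013) (53.96, 11.4964)]  |A|=238.4381
6. ⊥bis P0·P5 via (55.62,7.21): [(52.0608, 11.2396) (40.4643, 9.6715) (36.894, 0) (61.9883, 0)]  |A|=194.3035
7. canonical 4-gon: [(52.0608, 11.2396) (40.4643, 9.6715) (36.894, 0) (61.9883, 0)]
8. shoelace: 194.3035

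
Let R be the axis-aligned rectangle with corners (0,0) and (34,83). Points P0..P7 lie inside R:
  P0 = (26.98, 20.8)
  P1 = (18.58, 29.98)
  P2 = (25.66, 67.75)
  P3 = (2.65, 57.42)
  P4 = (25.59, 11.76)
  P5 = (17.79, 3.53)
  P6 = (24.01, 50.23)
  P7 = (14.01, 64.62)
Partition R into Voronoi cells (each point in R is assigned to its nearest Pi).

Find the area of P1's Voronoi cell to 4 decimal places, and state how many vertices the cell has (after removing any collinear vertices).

Area of P1's cell: 591.9001 (7 vertices)

1. box [0,34]×[0,83]: [(0, 0) (34, 0) (34, 83) (0, 83)]
2. ⊥bis P1·P0 via (22.78,25.39): [(0, 4.5456) (34, 35.6567) (34, 83) (0, 83)]  |A|=2138.5622
3. ⊥bis P1·P2 via (22.12,48.865): [(0, 53.0114) (0, 4.5456) (34, 35.6567) (34, 46.6381)]  |A|=1010.6036
4. ⊥bis P1·P3 via (10.615,43.7): [(20.1485, 49.2346) (0, 37.5376) (0, 4.5456) (34, 35.6567) (34, 46.6381)]  |A|=854.7165
5. ⊥bis P1·P4 via (22.085,20.87): [(20.1485, 49.2346) (0, 37.5376) (0, 12.373) (14.7606, 18.052) (34, 35.6567) (34, 46.6381)]  |A|=796.9478
6. ⊥bis P1·P5 via (18.185,16.755): [(20.1485, 49.2346) (0, 37.5376) (0, 17.2981) (11.8791, 16.9433) (14.7606, 18.052) (34, 35.6567) (34, 46.6381)]  |A|=767.6946
7. ⊥bis P1·P6 via (21.295,40.105): [(9.7535, 43.1998) (0, 37.5376) (0, 17.2981) (11.8791, 16.9433) (14.7606, 18.052) (34, 35.6567) (34, 36.6982)]  |A|=591.9001
8. ⊥bis P1·P7 via (16.295,47.3): [(9.7535, 43.1998) (0, 37.5376) (0, 17.2981) (11.8791, 16.9433) (14.7606, 18.052) (34, 35.6567) (34, 36.6982)]  |A|=591.9001
9. canonical 7-gon: [(9.7535, 43.1998) (0, 37.5376) (0, 17.2981) (11.8791, 16.9433) (14.7606, 18.052) (34, 35.6567) (34, 36.6982)]
10. shoelace: 591.9001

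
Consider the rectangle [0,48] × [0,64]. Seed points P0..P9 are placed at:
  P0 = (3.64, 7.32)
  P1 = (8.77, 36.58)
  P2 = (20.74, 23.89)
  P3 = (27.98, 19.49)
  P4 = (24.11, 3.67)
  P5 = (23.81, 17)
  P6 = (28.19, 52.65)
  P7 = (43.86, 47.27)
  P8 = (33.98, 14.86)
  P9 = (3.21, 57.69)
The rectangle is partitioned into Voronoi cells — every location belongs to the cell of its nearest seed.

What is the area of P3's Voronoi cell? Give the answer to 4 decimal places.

1. box [0,48]×[0,64]: [(0, 0) (48, 0) (48, 64) (0, 64)]
2. ⊥bis P3·P0 via (15.81,13.405): [(0, 45.025) (22.5125, 0) (48, 0) (48, 64) (0, 64)]  |A|=2565.1873
3. ⊥bis P3·P1 via (18.375,28.035): [(12.0499, 20.9252) (22.5125, 0) (48, 0) (48, 61.335)]  |A|=1369.1658
4. ⊥bis P3·P2 via (24.36,21.69): [(17.3965, 10.2319) (22.5125, 0) (48, 0) (48, 60.5885)]  |A|=1057.5029
5. ⊥bis P3·P4 via (26.045,11.58): [(19.2291, 13.2474) (48, 6.2092) (48, 60.5885)]  |A|=782.2709
6. ⊥bis P3·P5 via (25.895,18.245): [(24.0967, 21.2567) (30.5299, 10.4829) (48, 6.2092) (48, 60.5885)]  |A|=730.2867
7. ⊥bis P3·P6 via (28.085,36.07): [(33.08, 36.0384) (24.0967, 21.2567) (30.5299, 10.4829) (48, 6.2092) (48, 35.9439)]  |A|=546.4375
8. ⊥bis P3·P7 via (35.92,33.38): [(32.6132, 35.2703) (24.0967, 21.2567) (30.5299, 10.4829) (48, 6.2092) (48, 26.4747)]  |A|=467.835
9. ⊥bis P3·P8 via (30.98,17.175): [(41.1693, 30.3793) (32.6132, 35.2703) (24.0967, 21.2567) (28.4735, 13.9268)]  |A|=163.3123
10. ⊥bis P3·P9 via (15.595,38.59): [(41.1693, 30.3793) (32.6132, 35.2703) (24.0967, 21.2567) (28.4735, 13.9268)]  |A|=163.3123
11. canonical 4-gon: [(41.1693, 30.3793) (32.6132, 35.2703) (24.0967, 21.2567) (28.4735, 13.9268)]
12. shoelace: 163.3123

Area of P3's cell: 163.3123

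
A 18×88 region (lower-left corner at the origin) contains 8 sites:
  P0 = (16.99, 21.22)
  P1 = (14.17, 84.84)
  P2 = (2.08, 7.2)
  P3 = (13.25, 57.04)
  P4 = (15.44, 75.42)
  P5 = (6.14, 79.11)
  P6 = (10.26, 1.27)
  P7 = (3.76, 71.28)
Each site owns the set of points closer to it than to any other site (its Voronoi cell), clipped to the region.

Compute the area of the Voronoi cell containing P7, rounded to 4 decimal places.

1. box [0,18]×[0,88]: [(0, 0) (18, 0) (18, 88) (0, 88)]
2. ⊥bis P7·P0 via (10.375,46.25): [(0, 43.5081) (18, 48.2652) (18, 88) (0, 88)]  |A|=758.041
3. ⊥bis P7·P1 via (8.965,78.06): [(0, 84.9424) (0, 43.5081) (18, 48.2652) (18, 71.1238)]  |A|=578.6374
4. ⊥bis P7·P2 via (2.92,39.24): [(0, 84.9424) (0, 43.5081) (18, 48.2652) (18, 71.1238)]  |A|=578.6374
5. ⊥bis P7·P3 via (8.505,64.16): [(0, 84.9424) (0, 58.492) (18, 70.4878) (18, 71.1238)]  |A|=243.7784
6. ⊥bis P7·P4 via (9.6,73.35): [(7.5438, 79.151) (0, 84.9424) (0, 58.492) (12.0257, 66.5063)]  |A|=193.7594
7. ⊥bis P7·P5 via (4.95,75.195): [(9.4286, 73.8337) (0, 76.6996) (0, 58.492) (12.0257, 66.5063)]  |A|=140.3016
8. ⊥bis P7·P6 via (7.01,36.275): [(9.4286, 73.8337) (0, 76.6996) (0, 58.492) (12.0257, 66.5063)]  |A|=140.3016
9. canonical 4-gon: [(9.4286, 73.8337) (0, 76.6996) (0, 58.492) (12.0257, 66.5063)]
10. shoelace: 140.3016

Area of P7's cell: 140.3016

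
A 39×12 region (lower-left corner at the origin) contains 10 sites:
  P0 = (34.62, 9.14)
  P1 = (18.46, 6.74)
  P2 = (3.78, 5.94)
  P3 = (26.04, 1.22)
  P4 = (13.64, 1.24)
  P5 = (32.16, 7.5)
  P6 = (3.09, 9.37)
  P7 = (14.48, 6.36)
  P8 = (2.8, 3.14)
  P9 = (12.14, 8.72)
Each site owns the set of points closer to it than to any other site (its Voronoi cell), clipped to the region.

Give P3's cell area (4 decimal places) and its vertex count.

1. box [0,39]×[0,12]: [(0, 0) (39, 0) (39, 12) (0, 12)]
2. ⊥bis P3·P0 via (30.33,5.18): [(0, 0) (35.1115, 0) (24.0346, 12) (0, 12)]  |A|=354.8769
3. ⊥bis P3·P1 via (22.25,3.98): [(19.3516, 0) (35.1115, 0) (26.3018, 9.5439)]  |A|=75.2053
4. ⊥bis P3·P2 via (14.91,3.58): [(19.3516, 0) (35.1115, 0) (26.3018, 9.5439)]  |A|=75.2053
5. ⊥bis P3·P4 via (19.84,1.23): [(19.8391, 0.6694) (19.838, 0) (35.1115, 0) (26.3018, 9.5439)]  |A|=75.0426
6. ⊥bis P3·P5 via (29.1,4.36): [(25.2553, 8.1068) (19.8391, 0.6694) (19.838, 0) (33.574, 0)]  |A|=57.486
7. ⊥bis P3·P6 via (14.565,5.295): [(25.2553, 8.1068) (19.8391, 0.6694) (19.838, 0) (33.574, 0)]  |A|=57.486
8. ⊥bis P3·P7 via (20.26,3.79): [(25.2553, 8.1068) (19.8391, 0.6694) (19.838, 0) (33.574, 0)]  |A|=57.486
9. ⊥bis P3·P8 via (14.42,2.18): [(25.2553, 8.1068) (19.8391, 0.6694) (19.838, 0) (33.574, 0)]  |A|=57.486
10. ⊥bis P3·P9 via (19.09,4.97): [(25.2553, 8.1068) (19.8391, 0.6694) (19.838, 0) (33.574, 0)]  |A|=57.486
11. canonical 4-gon: [(25.2553, 8.1068) (19.8391, 0.6694) (19.838, 0) (33.574, 0)]
12. shoelace: 57.486

Area of P3's cell: 57.4860 (4 vertices)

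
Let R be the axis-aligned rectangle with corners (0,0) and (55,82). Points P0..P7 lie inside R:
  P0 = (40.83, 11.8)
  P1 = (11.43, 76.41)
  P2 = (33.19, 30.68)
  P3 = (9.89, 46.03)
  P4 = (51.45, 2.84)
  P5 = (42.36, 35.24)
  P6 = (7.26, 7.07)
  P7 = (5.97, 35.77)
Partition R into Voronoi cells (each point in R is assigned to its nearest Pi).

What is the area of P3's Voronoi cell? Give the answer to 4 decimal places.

Area of P3's cell: 601.6342

1. box [0,55]×[0,82]: [(0, 0) (55, 0) (55, 82) (0, 82)]
2. ⊥bis P3·P0 via (25.36,28.915): [(0, 5.9925) (55, 55.7062) (55, 82) (0, 82)]  |A|=2813.2877
3. ⊥bis P3·P1 via (10.66,61.22): [(0, 61.7604) (0, 5.9925) (55, 55.7062) (55, 58.9724)]  |A|=1623.4374
4. ⊥bis P3·P2 via (21.54,38.355): [(35.765, 59.9474) (0, 61.7604) (0, 5.9925) (0.5429, 6.4832)]  |A|=1003.1413
5. ⊥bis P3·P4 via (30.67,24.435): [(35.765, 59.9474) (0, 61.7604) (0, 5.9925) (0.5429, 6.4832)]  |A|=1003.1413
6. ⊥bis P3·P5 via (26.125,40.635): [(29.2629, 50.0776) (32.596, 60.108) (0, 61.7604) (0, 5.9925) (0.5429, 6.4832)]  |A|=986.9803
7. ⊥bis P3·P6 via (8.575,26.55): [(13.542, 26.2147) (29.2629, 50.0776) (32.596, 60.108) (0, 61.7604) (0, 27.1289)]  |A|=841.6992
8. ⊥bis P3·P7 via (7.93,40.9): [(20.1427, 36.234) (29.2629, 50.0776) (32.596, 60.108) (0, 61.7604) (0, 43.9298)]  |A|=601.6342
9. canonical 5-gon: [(20.1427, 36.234) (29.2629, 50.0776) (32.596, 60.108) (0, 61.7604) (0, 43.9298)]
10. shoelace: 601.6342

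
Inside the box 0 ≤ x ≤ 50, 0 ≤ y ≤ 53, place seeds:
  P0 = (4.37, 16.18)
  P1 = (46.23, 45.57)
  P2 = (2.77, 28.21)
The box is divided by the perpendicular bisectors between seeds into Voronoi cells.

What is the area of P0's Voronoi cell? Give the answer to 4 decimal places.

1. box [0,50]×[0,53]: [(0, 0) (50, 0) (50, 53) (0, 53)]
2. ⊥bis P0·P1 via (25.3,30.875): [(0, 0) (46.9774, 0) (9.766, 53) (0, 53)]  |A|=1503.7
3. ⊥bis P0·P2 via (3.57,22.195): [(0, 21.7202) (0, 0) (46.9774, 0) (29.0179, 25.5796)]  |A|=915.9688
4. canonical 4-gon: [(0, 21.7202) (0, 0) (46.9774, 0) (29.0179, 25.5796)]
5. shoelace: 915.9688

Area of P0's cell: 915.9688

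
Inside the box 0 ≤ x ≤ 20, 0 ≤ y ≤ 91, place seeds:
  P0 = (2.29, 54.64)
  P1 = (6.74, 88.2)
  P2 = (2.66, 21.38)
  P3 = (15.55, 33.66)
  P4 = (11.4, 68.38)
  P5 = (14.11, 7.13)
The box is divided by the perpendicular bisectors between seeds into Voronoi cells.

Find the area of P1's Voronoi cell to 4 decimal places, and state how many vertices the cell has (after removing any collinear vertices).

Area of P1's cell: 249.8268 (4 vertices)

1. box [0,20]×[0,91]: [(0, 0) (20, 0) (20, 91) (0, 91)]
2. ⊥bis P1·P0 via (4.515,71.42): [(0, 72.0187) (20, 69.3667) (20, 91) (0, 91)]  |A|=406.146
3. ⊥bis P1·P2 via (4.7,54.79): [(0, 72.0187) (20, 69.3667) (20, 91) (0, 91)]  |A|=406.146
4. ⊥bis P1·P3 via (11.145,60.93): [(0, 72.0187) (20, 69.3667) (20, 91) (0, 91)]  |A|=406.146
5. ⊥bis P1·P4 via (9.07,78.29): [(0, 76.1575) (20, 80.8598) (20, 91) (0, 91)]  |A|=249.8268
6. ⊥bis P1·P5 via (10.425,47.665): [(0, 76.1575) (20, 80.8598) (20, 91) (0, 91)]  |A|=249.8268
7. canonical 4-gon: [(0, 76.1575) (20, 80.8598) (20, 91) (0, 91)]
8. shoelace: 249.8268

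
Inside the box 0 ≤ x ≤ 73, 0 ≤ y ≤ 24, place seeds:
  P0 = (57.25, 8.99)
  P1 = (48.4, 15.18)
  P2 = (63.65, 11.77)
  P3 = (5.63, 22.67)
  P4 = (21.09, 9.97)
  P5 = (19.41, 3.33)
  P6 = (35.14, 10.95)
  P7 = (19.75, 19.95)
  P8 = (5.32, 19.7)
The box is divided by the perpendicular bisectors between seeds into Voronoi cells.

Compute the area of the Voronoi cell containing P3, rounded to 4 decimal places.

1. box [0,73]×[0,24]: [(0, 0) (73, 0) (73, 24) (0, 24)]
2. ⊥bis P3·P0 via (31.44,15.83): [(0, 0) (27.2448, 0) (33.6052, 24) (0, 24)]  |A|=730.2
3. ⊥bis P3·P1 via (27.015,18.925): [(0, 0) (23.7008, 0) (27.9037, 24) (0, 24)]  |A|=619.2546
4. ⊥bis P3·P2 via (34.64,17.22): [(0, 0) (23.7008, 0) (27.9037, 24) (0, 24)]  |A|=619.2546
5. ⊥bis P3·P4 via (13.36,16.32): [(0, 0.0566) (19.6689, 24) (0, 24)]  |A|=235.4708
6. ⊥bis P3·P5 via (12.52,13): [(0, 4.0793) (7.9689, 9.7573) (19.6689, 24) (0, 24)]  |A|=219.4423
7. ⊥bis P3·P6 via (20.385,16.81): [(0, 4.0793) (7.9689, 9.7573) (19.6689, 24) (0, 24)]  |A|=219.4423
8. ⊥bis P3·P7 via (12.69,21.31): [(0, 4.0793) (7.9689, 9.7573) (11.229, 13.7259) (13.2082, 24) (0, 24)]  |A|=186.2533
9. ⊥bis P3·P8 via (5.475,21.185): [(0, 21.7565) (12.5242, 20.4492) (13.2082, 24) (0, 24)]  |A|=37.4989
10. canonical 4-gon: [(0, 21.7565) (12.5242, 20.4492) (13.2082, 24) (0, 24)]
11. shoelace: 37.4989

Area of P3's cell: 37.4989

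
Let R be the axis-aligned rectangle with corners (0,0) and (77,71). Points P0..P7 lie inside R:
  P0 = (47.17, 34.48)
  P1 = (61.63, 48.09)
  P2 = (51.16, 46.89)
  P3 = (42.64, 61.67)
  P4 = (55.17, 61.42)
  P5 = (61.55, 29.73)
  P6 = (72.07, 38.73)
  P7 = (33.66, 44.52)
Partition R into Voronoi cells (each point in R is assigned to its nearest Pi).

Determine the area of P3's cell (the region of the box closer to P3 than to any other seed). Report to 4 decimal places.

1. box [0,77]×[0,71]: [(0, 0) (77, 0) (77, 71) (0, 71)]
2. ⊥bis P3·P0 via (44.905,48.075): [(0, 40.5936) (77, 53.4222) (77, 71) (0, 71)]  |A|=1847.3923
3. ⊥bis P3·P1 via (52.135,54.88): [(0, 40.5936) (47.5884, 48.5221) (63.6626, 71) (0, 71)]  |A|=1438.9979
4. ⊥bis P3·P2 via (46.9,54.28): [(0, 40.5936) (32.5713, 46.0201) (55.0766, 58.9934) (63.6626, 71) (0, 71)]  |A|=1369.7407
5. ⊥bis P3·P4 via (48.905,61.545): [(0, 40.5936) (32.5713, 46.0201) (48.7817, 55.3647) (49.0936, 71) (0, 71)]  |A|=1233.6339
6. ⊥bis P3·P5 via (52.095,45.7): [(0, 40.5936) (32.5713, 46.0201) (48.7817, 55.3647) (49.0936, 71) (0, 71)]  |A|=1233.6339
7. ⊥bis P3·P6 via (57.355,50.2): [(0, 40.5936) (32.5713, 46.0201) (48.7817, 55.3647) (49.0936, 71) (0, 71)]  |A|=1233.6339
8. ⊥bis P3·P7 via (38.15,53.095): [(41.6579, 51.2582) (48.7817, 55.3647) (49.0936, 71) (3.955, 71)]  |A|=500.6093
9. canonical 4-gon: [(41.6579, 51.2582) (48.7817, 55.3647) (49.0936, 71) (3.955, 71)]
10. shoelace: 500.6093

Area of P3's cell: 500.6093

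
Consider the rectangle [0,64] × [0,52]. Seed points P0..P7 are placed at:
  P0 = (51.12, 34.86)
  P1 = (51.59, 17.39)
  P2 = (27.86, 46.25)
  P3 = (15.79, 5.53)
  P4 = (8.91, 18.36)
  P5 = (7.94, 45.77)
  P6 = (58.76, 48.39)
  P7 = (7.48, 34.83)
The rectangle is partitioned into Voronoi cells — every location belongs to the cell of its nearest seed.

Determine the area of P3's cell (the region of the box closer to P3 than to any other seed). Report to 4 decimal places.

1. box [0,64]×[0,52]: [(0, 0) (64, 0) (64, 52) (0, 52)]
2. ⊥bis P3·P0 via (33.455,20.195): [(0, 0) (50.2203, 0) (7.0514, 52) (0, 52)]  |A|=1489.0641
3. ⊥bis P3·P1 via (33.69,11.46): [(0, 0) (37.4865, 0) (29.0307, 25.5244) (7.0514, 52) (0, 52)]  |A|=1326.5526
4. ⊥bis P3·P2 via (21.825,25.89): [(0, 32.3592) (0, 0) (37.4865, 0) (29.681, 23.5614)]  |A|=921.8443
5. ⊥bis P3·P4 via (12.35,11.945): [(0, 5.3224) (0, 0) (37.4865, 0) (30.3344, 21.589)]  |A|=485.3745
6. ⊥bis P3·P5 via (11.865,25.65): [(0, 5.3224) (0, 0) (37.4865, 0) (30.3344, 21.589)]  |A|=485.3745
7. ⊥bis P3·P6 via (37.275,26.96): [(0, 5.3224) (0, 0) (37.4865, 0) (30.3344, 21.589)]  |A|=485.3745
8. ⊥bis P3·P7 via (11.635,20.18): [(0, 5.3224) (0, 0) (37.4865, 0) (30.3344, 21.589)]  |A|=485.3745
9. canonical 4-gon: [(0, 5.3224) (0, 0) (37.4865, 0) (30.3344, 21.589)]
10. shoelace: 485.3745

Area of P3's cell: 485.3745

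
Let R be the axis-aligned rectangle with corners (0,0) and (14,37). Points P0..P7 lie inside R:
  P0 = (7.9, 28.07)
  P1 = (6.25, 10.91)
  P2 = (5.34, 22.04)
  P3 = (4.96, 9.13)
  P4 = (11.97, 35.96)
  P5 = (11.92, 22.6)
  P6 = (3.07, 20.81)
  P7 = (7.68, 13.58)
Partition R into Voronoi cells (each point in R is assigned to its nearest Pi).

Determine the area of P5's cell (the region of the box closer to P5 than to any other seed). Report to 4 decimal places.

1. box [0,14]×[0,37]: [(0, 0) (14, 0) (14, 37) (0, 37)]
2. ⊥bis P5·P0 via (9.91,25.335): [(0, 18.052) (0, 0) (14, 0) (14, 28.3408)]  |A|=324.7495
3. ⊥bis P5·P1 via (9.085,16.755): [(2.5489, 19.9252) (14, 14.3711) (14, 28.3408)]  |A|=79.9844
4. ⊥bis P5·P2 via (8.63,22.32): [(8.4639, 24.2722) (9.1044, 16.7456) (14, 14.3711) (14, 28.3408)]  |A|=56.3323
5. ⊥bis P5·P3 via (8.44,15.865): [(8.4639, 24.2722) (9.1044, 16.7456) (14, 14.3711) (14, 28.3408)]  |A|=56.3323
6. ⊥bis P5·P4 via (11.945,29.28): [(8.4639, 24.2722) (9.1044, 16.7456) (14, 14.3711) (14, 28.3408)]  |A|=56.3323
7. ⊥bis P5·P6 via (7.495,21.705): [(8.4639, 24.2722) (9.1044, 16.7456) (14, 14.3711) (14, 28.3408)]  |A|=56.3323
8. ⊥bis P5·P7 via (9.8,18.09): [(8.4639, 24.2722) (8.9562, 18.4866) (14, 16.1157) (14, 28.3408)]  |A|=47.8468
9. canonical 4-gon: [(8.4639, 24.2722) (8.9562, 18.4866) (14, 16.1157) (14, 28.3408)]
10. shoelace: 47.8468

Area of P5's cell: 47.8468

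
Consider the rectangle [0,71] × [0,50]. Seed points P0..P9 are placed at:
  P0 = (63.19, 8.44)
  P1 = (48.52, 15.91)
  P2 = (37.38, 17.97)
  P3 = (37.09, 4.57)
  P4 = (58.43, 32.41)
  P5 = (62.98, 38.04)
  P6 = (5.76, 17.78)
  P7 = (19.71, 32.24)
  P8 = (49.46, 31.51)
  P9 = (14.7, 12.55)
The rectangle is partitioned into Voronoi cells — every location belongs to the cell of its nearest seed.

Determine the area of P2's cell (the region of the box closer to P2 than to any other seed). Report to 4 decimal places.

1. box [0,71]×[0,50]: [(0, 0) (71, 0) (71, 50) (0, 50)]
2. ⊥bis P2·P0 via (50.285,13.205): [(0, 0) (45.4092, 0) (63.8711, 50) (0, 50)]  |A|=2732.0074
3. ⊥bis P2·P1 via (42.95,16.94): [(0, 0) (39.8175, 0) (49.0634, 50) (0, 50)]  |A|=2222.0224
4. ⊥bis P2·P3 via (37.235,11.27): [(0, 12.0758) (41.8829, 11.1694) (49.0634, 50) (0, 50)]  |A|=1746.7681
5. ⊥bis P2·P4 via (47.905,25.19): [(0, 12.0758) (41.8829, 11.1694) (45.2038, 29.1278) (30.8857, 50) (0, 50)]  |A|=1557.0631
6. ⊥bis P2·P5 via (50.18,28.005): [(0, 12.0758) (41.8829, 11.1694) (45.2038, 29.1278) (30.8857, 50) (0, 50)]  |A|=1557.0631
7. ⊥bis P2·P6 via (21.57,17.875): [(21.6077, 11.6082) (41.8829, 11.1694) (45.2038, 29.1278) (30.8857, 50) (21.377, 50)]  |A|=736.9869
8. ⊥bis P2·P7 via (28.545,25.105): [(21.5784, 16.4785) (21.6077, 11.6082) (41.8829, 11.1694) (45.2038, 29.1278) (39.0446, 38.1063)]  |A|=385.5147
9. ⊥bis P2·P8 via (43.42,24.74): [(34.6029, 32.6063) (21.5784, 16.4785) (21.6077, 11.6082) (41.8829, 11.1694) (44.2547, 23.9953)]  |A|=319.7827
10. ⊥bis P2·P9 via (26.04,15.26): [(34.6029, 32.6063) (24.7965, 20.4634) (26.9403, 11.4928) (41.8829, 11.1694) (44.2547, 23.9953)]  |A|=288.0931
11. canonical 5-gon: [(34.6029, 32.6063) (24.7965, 20.4634) (26.9403, 11.4928) (41.8829, 11.1694) (44.2547, 23.9953)]
12. shoelace: 288.0931

Area of P2's cell: 288.0931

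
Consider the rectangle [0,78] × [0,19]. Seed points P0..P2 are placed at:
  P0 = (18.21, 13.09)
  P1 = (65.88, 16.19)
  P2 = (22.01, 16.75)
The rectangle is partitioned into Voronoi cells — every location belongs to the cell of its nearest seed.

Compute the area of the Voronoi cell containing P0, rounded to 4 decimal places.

1. box [0,78]×[0,19]: [(0, 0) (78, 0) (78, 19) (0, 19)]
2. ⊥bis P0·P1 via (42.045,14.64): [(0, 0) (42.997, 0) (41.7615, 19) (0, 19)]  |A|=805.2059
3. ⊥bis P0·P2 via (20.11,14.92): [(0, 0) (34.4803, 0) (16.1803, 19) (0, 19)]  |A|=481.276
4. canonical 4-gon: [(0, 0) (34.4803, 0) (16.1803, 19) (0, 19)]
5. shoelace: 481.276

Area of P0's cell: 481.2760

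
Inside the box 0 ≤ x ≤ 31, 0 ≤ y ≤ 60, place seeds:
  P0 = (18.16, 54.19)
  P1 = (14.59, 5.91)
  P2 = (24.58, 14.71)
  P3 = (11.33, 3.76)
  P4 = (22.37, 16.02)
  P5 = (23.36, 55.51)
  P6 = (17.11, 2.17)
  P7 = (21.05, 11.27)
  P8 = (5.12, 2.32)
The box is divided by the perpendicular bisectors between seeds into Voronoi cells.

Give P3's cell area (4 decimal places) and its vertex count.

Area of P3's cell: 56.9015 (4 vertices)

1. box [0,31]×[0,60]: [(0, 0) (31, 0) (31, 60) (0, 60)]
2. ⊥bis P3·P0 via (14.745,28.975): [(0, 30.972) (0, 0) (31, 0) (31, 26.7735)]  |A|=895.0551
3. ⊥bis P3·P1 via (12.96,4.835): [(0, 24.486) (0, 0) (16.1487, 0)]  |A|=197.7087
4. ⊥bis P3·P2 via (17.955,9.235): [(0, 24.486) (0, 0) (16.1487, 0)]  |A|=197.7087
5. ⊥bis P3·P4 via (16.85,9.89): [(0, 24.486) (0, 0) (16.1487, 0)]  |A|=197.7087
6. ⊥bis P3·P5 via (17.345,29.635): [(0, 24.486) (0, 0) (16.1487, 0)]  |A|=197.7087
7. ⊥bis P3·P6 via (14.22,2.965): [(14.2121, 2.9364) (0, 24.486) (0, 0) (13.4044, 0)]  |A|=193.6794
8. ⊥bis P3·P7 via (16.19,7.515): [(14.2121, 2.9364) (0, 24.486) (0, 0) (13.4044, 0)]  |A|=193.6794
9. ⊥bis P3·P8 via (8.225,3.04): [(14.2121, 2.9364) (5.0155, 16.8811) (8.9299, 0) (13.4044, 0)]  |A|=56.9015
10. canonical 4-gon: [(14.2121, 2.9364) (5.0155, 16.8811) (8.9299, 0) (13.4044, 0)]
11. shoelace: 56.9015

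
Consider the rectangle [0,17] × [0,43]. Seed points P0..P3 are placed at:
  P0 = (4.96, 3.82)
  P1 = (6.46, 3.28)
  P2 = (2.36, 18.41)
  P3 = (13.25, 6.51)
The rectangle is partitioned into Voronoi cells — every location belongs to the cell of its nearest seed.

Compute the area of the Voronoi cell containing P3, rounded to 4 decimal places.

1. box [0,17]×[0,43]: [(0, 0) (17, 0) (17, 43) (0, 43)]
2. ⊥bis P3·P0 via (9.105,5.165): [(0, 33.2246) (10.781, 0) (17, 0) (17, 43) (0, 43)]  |A|=551.9029
3. ⊥bis P3·P1 via (9.855,4.895): [(0, 33.2246) (7.7712, 9.2755) (12.1835, 0) (17, 0) (17, 43) (0, 43)]  |A|=545.3981
4. ⊥bis P3·P2 via (7.805,12.46): [(6.9822, 11.707) (7.7712, 9.2755) (12.1835, 0) (17, 0) (17, 20.8746)]  |A|=134.4571
5. canonical 5-gon: [(6.9822, 11.707) (7.7712, 9.2755) (12.1835, 0) (17, 0) (17, 20.8746)]
6. shoelace: 134.4571

Area of P3's cell: 134.4571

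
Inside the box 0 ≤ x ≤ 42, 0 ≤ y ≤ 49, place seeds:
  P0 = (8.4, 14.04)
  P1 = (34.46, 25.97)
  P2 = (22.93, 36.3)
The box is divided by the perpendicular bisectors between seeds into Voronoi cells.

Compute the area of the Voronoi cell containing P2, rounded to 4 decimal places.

1. box [0,42]×[0,49]: [(0, 0) (42, 0) (42, 49) (0, 49)]
2. ⊥bis P2·P0 via (15.665,25.17): [(0, 35.3952) (42, 7.9801) (42, 49) (0, 49)]  |A|=1147.1195
3. ⊥bis P2·P1 via (28.695,31.135): [(0, 35.3952) (20.5147, 22.0044) (42, 45.9856) (42, 49) (0, 49)]  |A|=738.8394
4. canonical 5-gon: [(0, 35.3952) (20.5147, 22.0044) (42, 45.9856) (42, 49) (0, 49)]
5. shoelace: 738.8394

Area of P2's cell: 738.8394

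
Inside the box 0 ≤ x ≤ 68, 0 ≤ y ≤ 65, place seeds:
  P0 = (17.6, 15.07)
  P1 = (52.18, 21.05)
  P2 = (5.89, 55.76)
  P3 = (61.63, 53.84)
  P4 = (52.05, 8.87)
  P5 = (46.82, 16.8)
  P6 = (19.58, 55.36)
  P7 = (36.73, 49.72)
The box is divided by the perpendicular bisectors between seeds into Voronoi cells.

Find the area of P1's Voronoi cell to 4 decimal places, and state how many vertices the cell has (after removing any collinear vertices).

Area of P1's cell: 502.1011 (5 vertices)

1. box [0,68]×[0,65]: [(0, 0) (68, 0) (68, 65) (0, 65)]
2. ⊥bis P1·P0 via (34.89,18.06): [(38.0132, 0) (68, 0) (68, 65) (26.7726, 65)]  |A|=2314.4643
3. ⊥bis P1·P2 via (29.035,38.405): [(30.9338, 40.9373) (38.0132, 0) (68, 0) (68, 65) (48.9769, 65)]  |A|=2047.3151
4. ⊥bis P1·P3 via (56.905,37.445): [(33.3956, 44.2204) (30.9338, 40.9373) (38.0132, 0) (68, 0) (68, 34.2474)]  |A|=1317.5818
5. ⊥bis P1·P4 via (52.115,14.96): [(33.3956, 44.2204) (30.9338, 40.9373) (35.3952, 15.1385) (68, 14.7905) (68, 34.2474)]  |A|=849.4848
6. ⊥bis P1·P5 via (49.5,18.925): [(33.3956, 44.2204) (31.4745, 41.6584) (52.6484, 14.9543) (68, 14.7905) (68, 34.2474)]  |A|=612.4863
7. ⊥bis P1·P6 via (35.88,38.205): [(40.1593, 42.2711) (34.9291, 37.3015) (52.6484, 14.9543) (68, 14.7905) (68, 34.2474)]  |A|=581.9718
8. ⊥bis P1·P7 via (44.455,35.385): [(51.2838, 39.065) (38.8456, 32.3621) (52.6484, 14.9543) (68, 14.7905) (68, 34.2474)]  |A|=502.1011
9. canonical 5-gon: [(51.2838, 39.065) (38.8456, 32.3621) (52.6484, 14.9543) (68, 14.7905) (68, 34.2474)]
10. shoelace: 502.1011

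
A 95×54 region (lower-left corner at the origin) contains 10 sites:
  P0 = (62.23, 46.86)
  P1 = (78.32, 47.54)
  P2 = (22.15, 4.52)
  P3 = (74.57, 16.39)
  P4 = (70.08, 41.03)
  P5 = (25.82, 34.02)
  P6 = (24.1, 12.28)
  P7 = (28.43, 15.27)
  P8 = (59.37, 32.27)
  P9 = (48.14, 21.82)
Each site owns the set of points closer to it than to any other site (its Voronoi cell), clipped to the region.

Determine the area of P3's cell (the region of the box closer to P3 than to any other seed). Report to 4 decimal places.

Area of P3's cell: 984.5247

1. box [0,95]×[0,54]: [(0, 0) (95, 0) (95, 54) (0, 54)]
2. ⊥bis P3·P0 via (68.4,31.625): [(0, 3.9238) (0, 0) (95, 0) (95, 42.3977)]  |A|=2200.2703
3. ⊥bis P3·P1 via (76.445,31.965): [(70.8906, 32.6337) (0, 3.9238) (0, 0) (95, 0) (95, 29.7313)]  |A|=2047.5802
4. ⊥bis P3·P2 via (48.36,10.455): [(70.8906, 32.6337) (45.6523, 22.4125) (50.7274, 0) (95, 0) (95, 29.7313)]  |A|=1389.5518
5. ⊥bis P3·P4 via (72.325,28.71): [(84.7205, 30.9688) (52.1037, 25.0252) (45.6523, 22.4125) (50.7274, 0) (95, 0) (95, 29.7313)]  |A|=1321.3005
6. ⊥bis P3·P5 via (50.195,25.205): [(84.7205, 30.9688) (52.1037, 25.0252) (49.7913, 24.0887) (47.0126, 16.4052) (50.7274, 0) (95, 0) (95, 29.7313)]  |A|=1307.7286
7. ⊥bis P3·P6 via (49.335,14.335): [(84.7205, 30.9688) (52.1037, 25.0252) (49.7913, 24.0887) (48.7706, 21.2662) (50.376, 1.5521) (50.7274, 0) (95, 0) (95, 29.7313)]  |A|=1286.4987
8. ⊥bis P3·P7 via (51.5,15.83): [(84.7205, 30.9688) (52.1037, 25.0252) (51.2848, 24.6936) (51.8843, 0) (95, 0) (95, 29.7313)]  |A|=1238.11
9. ⊥bis P3·P8 via (66.97,24.33): [(84.7205, 30.9688) (71.3628, 28.5347) (51.6496, 9.6657) (51.8843, 0) (95, 0) (95, 29.7313)]  |A|=1084.7885
10. ⊥bis P3·P9 via (61.355,19.105): [(84.7205, 30.9688) (71.3628, 28.5347) (61.3168, 18.9188) (57.4299, 0) (95, 0) (95, 29.7313)]  |A|=984.5247
11. canonical 6-gon: [(84.7205, 30.9688) (71.3628, 28.5347) (61.3168, 18.9188) (57.4299, 0) (95, 0) (95, 29.7313)]
12. shoelace: 984.5247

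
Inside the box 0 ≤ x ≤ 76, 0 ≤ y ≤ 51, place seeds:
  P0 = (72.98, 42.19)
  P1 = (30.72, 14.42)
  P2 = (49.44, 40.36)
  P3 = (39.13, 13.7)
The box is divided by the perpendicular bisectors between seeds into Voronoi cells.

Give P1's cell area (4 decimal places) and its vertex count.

Area of P1's cell: 1510.3414 (5 vertices)

1. box [0,76]×[0,51]: [(0, 0) (76, 0) (76, 51) (0, 51)]
2. ⊥bis P1·P0 via (51.85,28.305): [(0, 0) (70.4499, 0) (36.9366, 51) (0, 51)]  |A|=2738.3547
3. ⊥bis P1·P2 via (40.08,27.39): [(0, 0) (70.4499, 0) (63.6095, 10.4096) (7.364, 51) (0, 51)]  |A|=2138.1728
4. ⊥bis P1·P3 via (34.925,14.06): [(0, 0) (33.7213, 0) (36.2998, 30.1181) (7.364, 51) (0, 51)]  |A|=1510.3414
5. canonical 5-gon: [(0, 0) (33.7213, 0) (36.2998, 30.1181) (7.364, 51) (0, 51)]
6. shoelace: 1510.3414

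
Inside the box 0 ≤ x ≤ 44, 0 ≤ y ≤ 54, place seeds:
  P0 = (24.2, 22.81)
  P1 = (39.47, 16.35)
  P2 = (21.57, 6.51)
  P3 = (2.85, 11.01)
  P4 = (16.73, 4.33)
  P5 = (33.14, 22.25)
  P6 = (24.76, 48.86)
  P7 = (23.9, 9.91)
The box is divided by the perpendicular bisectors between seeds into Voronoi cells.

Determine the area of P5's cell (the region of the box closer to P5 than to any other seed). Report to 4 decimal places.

1. box [0,44]×[0,54]: [(0, 0) (44, 0) (44, 54) (0, 54)]
2. ⊥bis P5·P0 via (28.67,22.53): [(27.2587, 0) (44, 0) (44, 54) (30.6413, 54)]  |A|=812.7
3. ⊥bis P5·P1 via (36.305,19.3): [(27.903, 10.2857) (44, 27.5558) (44, 54) (30.6413, 54)]  |A|=504.8196
4. ⊥bis P5·P2 via (27.355,14.38): [(28.1241, 13.8147) (29.9448, 12.4763) (44, 27.5558) (44, 54) (30.6413, 54)]  |A|=501.4589
5. ⊥bis P5·P3 via (17.995,16.63): [(28.1241, 13.8147) (29.9448, 12.4763) (44, 27.5558) (44, 54) (30.6413, 54)]  |A|=501.4589
6. ⊥bis P5·P4 via (24.935,13.29): [(28.1241, 13.8147) (29.9448, 12.4763) (44, 27.5558) (44, 54) (30.6413, 54)]  |A|=501.4589
7. ⊥bis P5·P6 via (28.95,35.555): [(29.4967, 35.7272) (28.1241, 13.8147) (29.9448, 12.4763) (44, 27.5558) (44, 40.2945)]  |A|=280.0205
8. ⊥bis P5·P7 via (28.52,16.08): [(29.4967, 35.7272) (28.2774, 16.2617) (31.3374, 13.9704) (44, 27.5558) (44, 40.2945)]  |A|=273.8088
9. canonical 5-gon: [(29.4967, 35.7272) (28.2774, 16.2617) (31.3374, 13.9704) (44, 27.5558) (44, 40.2945)]
10. shoelace: 273.8088

Area of P5's cell: 273.8088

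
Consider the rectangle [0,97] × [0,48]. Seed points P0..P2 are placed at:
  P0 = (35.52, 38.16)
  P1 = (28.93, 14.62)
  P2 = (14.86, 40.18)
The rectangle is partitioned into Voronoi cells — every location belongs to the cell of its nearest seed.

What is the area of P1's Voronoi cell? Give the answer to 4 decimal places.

1. box [0,97]×[0,48]: [(0, 0) (97, 0) (97, 48) (0, 48)]
2. ⊥bis P1·P0 via (32.225,26.39): [(0, 35.4114) (0, 0) (97, 0) (97, 8.2563)]  |A|=2117.8815
3. ⊥bis P1·P2 via (21.895,27.4): [(24.1612, 28.6475) (0, 15.3475) (0, 0) (97, 0) (97, 8.2563)]  |A|=1875.4979
4. canonical 5-gon: [(24.1612, 28.6475) (0, 15.3475) (0, 0) (97, 0) (97, 8.2563)]
5. shoelace: 1875.4979

Area of P1's cell: 1875.4979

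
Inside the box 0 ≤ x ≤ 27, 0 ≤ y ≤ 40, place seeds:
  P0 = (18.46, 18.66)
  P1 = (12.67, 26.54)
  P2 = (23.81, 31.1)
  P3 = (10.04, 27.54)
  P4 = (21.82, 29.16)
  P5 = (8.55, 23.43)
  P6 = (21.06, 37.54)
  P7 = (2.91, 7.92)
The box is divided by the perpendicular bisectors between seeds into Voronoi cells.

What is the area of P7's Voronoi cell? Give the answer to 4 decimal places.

Area of P7's cell: 229.8311

1. box [0,27]×[0,40]: [(0, 0) (27, 0) (27, 40) (0, 40)]
2. ⊥bis P7·P0 via (10.685,13.29): [(0, 28.7604) (0, 0) (19.8641, 0)]  |A|=285.649
3. ⊥bis P7·P1 via (7.79,17.23): [(8.0623, 17.0873) (0, 21.3133) (0, 0) (19.8641, 0)]  |A|=255.6285
4. ⊥bis P7·P2 via (13.36,19.51): [(8.0623, 17.0873) (0, 21.3133) (0, 0) (19.8641, 0)]  |A|=255.6285
5. ⊥bis P7·P3 via (6.475,17.73): [(8.0623, 17.0873) (7.6524, 17.3021) (0, 20.083) (0, 0) (19.8641, 0)]  |A|=250.9215
6. ⊥bis P7·P4 via (12.365,18.54): [(8.0623, 17.0873) (7.6524, 17.3021) (0, 20.083) (0, 0) (19.8641, 0)]  |A|=250.9215
7. ⊥bis P7·P5 via (5.73,15.675): [(10.1471, 14.0688) (0, 17.7586) (0, 0) (19.8641, 0)]  |A|=229.8311
8. ⊥bis P7·P6 via (11.985,22.73): [(10.1471, 14.0688) (0, 17.7586) (0, 0) (19.8641, 0)]  |A|=229.8311
9. canonical 4-gon: [(10.1471, 14.0688) (0, 17.7586) (0, 0) (19.8641, 0)]
10. shoelace: 229.8311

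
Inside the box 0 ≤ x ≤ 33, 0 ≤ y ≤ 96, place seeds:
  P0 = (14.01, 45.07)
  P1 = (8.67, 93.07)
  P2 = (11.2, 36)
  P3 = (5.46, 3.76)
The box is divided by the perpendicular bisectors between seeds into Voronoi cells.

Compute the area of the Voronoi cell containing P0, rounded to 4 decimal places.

Area of P0's cell: 1000.4204

1. box [0,33]×[0,96]: [(0, 0) (33, 0) (33, 96) (0, 96)]
2. ⊥bis P0·P1 via (11.34,69.07): [(0, 67.8084) (0, 0) (33, 0) (33, 71.4797)]  |A|=2298.2537
3. ⊥bis P0·P2 via (12.605,40.535): [(0, 67.8084) (0, 44.4402) (33, 34.2164) (33, 71.4797)]  |A|=1000.4204
4. ⊥bis P0·P3 via (9.735,24.415): [(0, 67.8084) (0, 44.4402) (33, 34.2164) (33, 71.4797)]  |A|=1000.4204
5. canonical 4-gon: [(0, 67.8084) (0, 44.4402) (33, 34.2164) (33, 71.4797)]
6. shoelace: 1000.4204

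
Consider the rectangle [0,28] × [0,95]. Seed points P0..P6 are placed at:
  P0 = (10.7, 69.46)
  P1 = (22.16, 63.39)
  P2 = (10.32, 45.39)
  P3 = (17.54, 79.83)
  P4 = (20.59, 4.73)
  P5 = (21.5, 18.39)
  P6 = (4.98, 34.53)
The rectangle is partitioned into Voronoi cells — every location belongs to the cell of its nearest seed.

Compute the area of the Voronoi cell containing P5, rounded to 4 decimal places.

1. box [0,28]×[0,95]: [(0, 0) (28, 0) (28, 95) (0, 95)]
2. ⊥bis P5·P0 via (16.1,43.925): [(0, 40.5203) (0, 0) (28, 0) (28, 46.4415)]  |A|=1217.4653
3. ⊥bis P5·P1 via (21.83,40.89): [(3.0508, 41.1654) (0, 40.5203) (0, 0) (28, 0) (28, 40.7995)]  |A|=1147.0831
4. ⊥bis P5·P2 via (15.91,31.89): [(0, 25.3021) (0, 0) (28, 0) (28, 36.8962)]  |A|=870.7753
5. ⊥bis P5·P3 via (19.52,49.11): [(0, 25.3021) (0, 0) (28, 0) (28, 36.8962)]  |A|=870.7753
6. ⊥bis P5·P4 via (21.045,11.56): [(0, 25.3021) (0, 12.962) (28, 11.0967) (28, 36.8962)]  |A|=533.9543
7. ⊥bis P5·P6 via (13.24,26.46): [(20.3354, 33.7224) (0.0493, 12.9587) (28, 11.0967) (28, 36.8962)]  |A|=407.9392
8. canonical 4-gon: [(20.3354, 33.7224) (0.0493, 12.9587) (28, 11.0967) (28, 36.8962)]
9. shoelace: 407.9392

Area of P5's cell: 407.9392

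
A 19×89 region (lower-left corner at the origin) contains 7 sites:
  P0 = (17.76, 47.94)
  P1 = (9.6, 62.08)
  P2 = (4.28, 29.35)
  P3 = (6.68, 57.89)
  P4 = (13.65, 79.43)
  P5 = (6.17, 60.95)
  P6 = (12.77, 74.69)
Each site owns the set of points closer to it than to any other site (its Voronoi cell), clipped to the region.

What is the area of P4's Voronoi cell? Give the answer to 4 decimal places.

Area of P4's cell: 213.7732

1. box [0,19]×[0,89]: [(0, 0) (19, 0) (19, 89) (0, 89)]
2. ⊥bis P4·P0 via (15.705,63.685): [(0, 61.6352) (19, 64.1151) (19, 89) (0, 89)]  |A|=496.3724
3. ⊥bis P4·P1 via (11.625,70.755): [(0, 73.4686) (19, 69.0335) (19, 89) (0, 89)]  |A|=337.2303
4. ⊥bis P4·P2 via (8.965,54.39): [(0, 73.4686) (19, 69.0335) (19, 89) (0, 89)]  |A|=337.2303
5. ⊥bis P4·P3 via (10.165,68.66): [(0, 73.4686) (19, 69.0335) (19, 89) (0, 89)]  |A|=337.2303
6. ⊥bis P4·P5 via (9.91,70.19): [(0, 74.2012) (4.2757, 72.4705) (19, 69.0335) (19, 89) (0, 89)]  |A|=335.6641
7. ⊥bis P4·P6 via (13.21,77.06): [(0, 79.5125) (19, 75.9851) (19, 89) (0, 89)]  |A|=213.7732
8. canonical 4-gon: [(0, 79.5125) (19, 75.9851) (19, 89) (0, 89)]
9. shoelace: 213.7732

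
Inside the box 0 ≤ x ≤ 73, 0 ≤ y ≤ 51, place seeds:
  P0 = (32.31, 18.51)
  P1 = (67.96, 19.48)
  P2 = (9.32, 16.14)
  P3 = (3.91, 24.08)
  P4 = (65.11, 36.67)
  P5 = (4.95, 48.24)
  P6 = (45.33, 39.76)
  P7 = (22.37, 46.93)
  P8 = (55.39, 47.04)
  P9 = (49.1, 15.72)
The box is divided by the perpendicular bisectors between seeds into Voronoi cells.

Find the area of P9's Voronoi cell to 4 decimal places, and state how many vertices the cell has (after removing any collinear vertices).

Area of P9's cell: 531.3518 (5 vertices)

1. box [0,73]×[0,51]: [(0, 0) (73, 0) (73, 51) (0, 51)]
2. ⊥bis P9·P0 via (40.705,17.115): [(37.861, 0) (73, 0) (73, 51) (46.3357, 51)]  |A|=1575.9847
3. ⊥bis P9·P1 via (58.53,17.6): [(37.861, 0) (62.0388, 0) (51.8713, 51) (46.3357, 51)]  |A|=757.6911
4. ⊥bis P9·P2 via (29.21,15.93): [(37.861, 0) (62.0388, 0) (51.8713, 51) (46.3357, 51)]  |A|=757.6911
5. ⊥bis P9·P3 via (26.505,19.9): [(37.861, 0) (62.0388, 0) (51.8713, 51) (46.3357, 51)]  |A|=757.6911
6. ⊥bis P9·P4 via (57.105,26.195): [(43.8917, 36.2926) (37.861, 0) (62.0388, 0) (56.7646, 26.4551)]  |A|=583.0718
7. ⊥bis P9·P5 via (27.025,31.98): [(43.8917, 36.2926) (37.861, 0) (62.0388, 0) (56.7646, 26.4551)]  |A|=583.0718
8. ⊥bis P9·P6 via (47.215,27.74): [(53.7436, 28.7638) (42.3436, 26.9761) (37.861, 0) (62.0388, 0) (56.7646, 26.4551)]  |A|=531.3518
9. ⊥bis P9·P7 via (35.735,31.325): [(53.7436, 28.7638) (42.3436, 26.9761) (37.861, 0) (62.0388, 0) (56.7646, 26.4551)]  |A|=531.3518
10. ⊥bis P9·P8 via (52.245,31.38): [(53.7436, 28.7638) (42.3436, 26.9761) (37.861, 0) (62.0388, 0) (56.7646, 26.4551)]  |A|=531.3518
11. canonical 5-gon: [(53.7436, 28.7638) (42.3436, 26.9761) (37.861, 0) (62.0388, 0) (56.7646, 26.4551)]
12. shoelace: 531.3518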